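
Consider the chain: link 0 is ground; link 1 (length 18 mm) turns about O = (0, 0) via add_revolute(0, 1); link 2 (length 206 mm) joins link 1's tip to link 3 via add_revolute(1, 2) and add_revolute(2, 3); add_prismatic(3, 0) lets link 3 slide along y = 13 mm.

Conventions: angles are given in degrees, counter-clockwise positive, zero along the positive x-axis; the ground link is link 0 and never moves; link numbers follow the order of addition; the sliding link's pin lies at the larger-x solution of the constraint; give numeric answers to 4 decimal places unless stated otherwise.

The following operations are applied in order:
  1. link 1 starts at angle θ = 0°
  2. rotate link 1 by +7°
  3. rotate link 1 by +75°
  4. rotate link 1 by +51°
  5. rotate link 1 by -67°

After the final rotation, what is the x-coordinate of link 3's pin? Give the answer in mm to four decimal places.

geometry: r = 18 mm, L = 206 mm, e = 13 mm; θ starts at 0°
rotate link 1 by +7°: θ ← 0° +7° = 7°
rotate link 1 by +75°: θ ← 7° +75° = 82°
rotate link 1 by +51°: θ ← 82° +51° = 133°
rotate link 1 by -67°: θ ← 133° -67° = 66°
crank pin P = (r cos θ, r sin θ) = (7.321260, 16.443818)
h = r sin θ − e = 16.443818 − 13 = 3.443818
x = r cos θ + √(L² − h²) = 7.321260 + 205.971212 = 213.292471

213.2925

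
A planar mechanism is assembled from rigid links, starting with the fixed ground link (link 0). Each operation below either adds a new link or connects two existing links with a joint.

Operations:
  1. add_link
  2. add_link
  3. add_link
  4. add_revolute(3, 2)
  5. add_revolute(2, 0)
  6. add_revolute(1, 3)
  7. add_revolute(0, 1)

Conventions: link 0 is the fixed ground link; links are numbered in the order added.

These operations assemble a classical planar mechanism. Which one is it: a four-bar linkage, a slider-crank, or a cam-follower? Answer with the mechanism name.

links: 4 (incl. ground); joints: 4 revolute, 0 prismatic, 0 higher (cam) pair, forming one closed loop
4 links in a single 4R loop → four-bar linkage

four-bar linkage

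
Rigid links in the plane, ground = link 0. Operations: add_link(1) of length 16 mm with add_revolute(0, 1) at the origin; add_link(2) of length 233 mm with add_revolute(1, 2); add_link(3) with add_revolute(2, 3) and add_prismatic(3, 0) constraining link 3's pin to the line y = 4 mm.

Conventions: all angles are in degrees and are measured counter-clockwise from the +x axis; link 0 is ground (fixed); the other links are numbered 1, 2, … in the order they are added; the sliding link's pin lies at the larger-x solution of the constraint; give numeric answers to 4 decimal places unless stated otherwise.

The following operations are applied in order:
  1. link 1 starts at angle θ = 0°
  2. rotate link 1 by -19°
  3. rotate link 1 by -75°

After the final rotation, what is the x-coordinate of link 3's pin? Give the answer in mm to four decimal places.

geometry: r = 16 mm, L = 233 mm, e = 4 mm; θ starts at 0°
rotate link 1 by -19°: θ ← 0° -19° = -19°
rotate link 1 by -75°: θ ← -19° -75° = -94°
crank pin P = (r cos θ, r sin θ) = (-1.116104, -15.961025)
h = r sin θ − e = -15.961025 − 4 = -19.961025
x = r cos θ + √(L² − h²) = -1.116104 + 232.143399 = 231.027295

231.0273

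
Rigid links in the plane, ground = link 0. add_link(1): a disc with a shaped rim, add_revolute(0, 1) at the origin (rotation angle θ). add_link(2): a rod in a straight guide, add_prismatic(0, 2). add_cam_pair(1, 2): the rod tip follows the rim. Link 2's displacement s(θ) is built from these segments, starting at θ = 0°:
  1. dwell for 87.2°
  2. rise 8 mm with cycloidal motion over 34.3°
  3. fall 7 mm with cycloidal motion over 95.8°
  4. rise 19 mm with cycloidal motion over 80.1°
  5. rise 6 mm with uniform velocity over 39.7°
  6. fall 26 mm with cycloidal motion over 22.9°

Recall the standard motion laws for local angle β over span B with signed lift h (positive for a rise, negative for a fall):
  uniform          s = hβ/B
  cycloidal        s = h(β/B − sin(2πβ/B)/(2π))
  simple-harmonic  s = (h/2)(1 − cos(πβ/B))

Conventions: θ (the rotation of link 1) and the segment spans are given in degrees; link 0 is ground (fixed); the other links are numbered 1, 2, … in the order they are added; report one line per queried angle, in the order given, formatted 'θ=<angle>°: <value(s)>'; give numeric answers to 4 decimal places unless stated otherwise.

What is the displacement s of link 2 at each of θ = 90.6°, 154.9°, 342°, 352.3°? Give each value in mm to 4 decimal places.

segment 1 (0° to 87.2°, dwell): s unchanged at 0.0000
θ = 90.6° falls in segment 2 (87.2° to 121.5°, cycloidal, h = 8): β = 90.6 − 87.2 = 3.4°, B = 34.3°; Δs = 8·(0.0991 − sin(2π·0.0991)/(2π)) = 0.0503; s = 0.0000 + 0.0503 = 0.0503
segment 2 (87.2° to 121.5°, cycloidal, h = 8) is passed completely: s = 0.0000 + (8) = 8.0000
θ = 154.9° falls in segment 3 (121.5° to 217.3°, cycloidal, h = -7): β = 154.9 − 121.5 = 33.4°, B = 95.8°; Δs = -7·(0.3486 − sin(2π·0.3486)/(2π)) = -1.5336; s = 8.0000 − 1.5336 = 6.4664
segment 3 (121.5° to 217.3°, cycloidal, h = -7) is passed completely: s = 8.0000 + (-7) = 1.0000
segment 4 (217.3° to 297.4°, cycloidal, h = 19) is passed completely: s = 1.0000 + (19) = 20.0000
segment 5 (297.4° to 337.1°, uniform, h = 6) is passed completely: s = 20.0000 + (6) = 26.0000
θ = 342° falls in segment 6 (337.1° to 360°, cycloidal, h = -26): β = 342 − 337.1 = 4.9°, B = 22.9°; Δs = -26·(0.2140 − sin(2π·0.2140)/(2π)) = -1.5309; s = 26.0000 − 1.5309 = 24.4691
θ = 352.3° falls in segment 6 (337.1° to 360°, cycloidal, h = -26): β = 352.3 − 337.1 = 15.2°, B = 22.9°; Δs = -26·(0.6638 − sin(2π·0.6638)/(2π)) = -20.8028; s = 26.0000 − 20.8028 = 5.1972

θ=90.6°: 0.0503
θ=154.9°: 6.4664
θ=342°: 24.4691
θ=352.3°: 5.1972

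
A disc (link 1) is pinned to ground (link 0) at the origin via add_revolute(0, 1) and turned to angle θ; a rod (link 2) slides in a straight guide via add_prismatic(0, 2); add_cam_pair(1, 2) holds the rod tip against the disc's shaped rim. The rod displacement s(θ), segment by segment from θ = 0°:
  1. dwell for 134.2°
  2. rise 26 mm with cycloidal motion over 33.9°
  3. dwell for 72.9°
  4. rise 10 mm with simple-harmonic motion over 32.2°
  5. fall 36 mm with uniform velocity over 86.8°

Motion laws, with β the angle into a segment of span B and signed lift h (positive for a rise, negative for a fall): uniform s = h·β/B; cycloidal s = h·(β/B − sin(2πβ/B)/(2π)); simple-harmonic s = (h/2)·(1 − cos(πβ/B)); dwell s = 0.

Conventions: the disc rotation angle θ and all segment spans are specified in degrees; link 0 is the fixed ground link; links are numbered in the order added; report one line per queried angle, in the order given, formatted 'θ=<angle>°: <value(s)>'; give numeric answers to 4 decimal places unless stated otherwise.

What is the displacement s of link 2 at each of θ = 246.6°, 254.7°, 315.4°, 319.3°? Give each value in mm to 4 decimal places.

segment 1 (0° to 134.2°, dwell): s unchanged at 0.0000
segment 2 (134.2° to 168.1°, cycloidal, h = 26) is passed completely: s = 0.0000 + (26) = 26.0000
segment 3 (168.1° to 241°, dwell): s unchanged at 26.0000
θ = 246.6° falls in segment 4 (241° to 273.2°, simple-harmonic, h = 10): β = 246.6 − 241 = 5.6°, B = 32.2°; Δs = 10/2·(1 − cos(π·0.1739)) = 0.7279; s = 26.0000 + 0.7279 = 26.7279
θ = 254.7° falls in segment 4 (241° to 273.2°, simple-harmonic, h = 10): β = 254.7 − 241 = 13.7°, B = 32.2°; Δs = 10/2·(1 − cos(π·0.4255)) = 3.8399; s = 26.0000 + 3.8399 = 29.8399
segment 4 (241° to 273.2°, simple-harmonic, h = 10) is passed completely: s = 26.0000 + (10) = 36.0000
θ = 315.4° falls in segment 5 (273.2° to 360°, uniform, h = -36): β = 315.4 − 273.2 = 42.2°, B = 86.8°; Δs = -36·42.2/86.8 = -17.5023; s = 36.0000 − 17.5023 = 18.4977
θ = 319.3° falls in segment 5 (273.2° to 360°, uniform, h = -36): β = 319.3 − 273.2 = 46.1°, B = 86.8°; Δs = -36·46.1/86.8 = -19.1198; s = 36.0000 − 19.1198 = 16.8802

θ=246.6°: 26.7279
θ=254.7°: 29.8399
θ=315.4°: 18.4977
θ=319.3°: 16.8802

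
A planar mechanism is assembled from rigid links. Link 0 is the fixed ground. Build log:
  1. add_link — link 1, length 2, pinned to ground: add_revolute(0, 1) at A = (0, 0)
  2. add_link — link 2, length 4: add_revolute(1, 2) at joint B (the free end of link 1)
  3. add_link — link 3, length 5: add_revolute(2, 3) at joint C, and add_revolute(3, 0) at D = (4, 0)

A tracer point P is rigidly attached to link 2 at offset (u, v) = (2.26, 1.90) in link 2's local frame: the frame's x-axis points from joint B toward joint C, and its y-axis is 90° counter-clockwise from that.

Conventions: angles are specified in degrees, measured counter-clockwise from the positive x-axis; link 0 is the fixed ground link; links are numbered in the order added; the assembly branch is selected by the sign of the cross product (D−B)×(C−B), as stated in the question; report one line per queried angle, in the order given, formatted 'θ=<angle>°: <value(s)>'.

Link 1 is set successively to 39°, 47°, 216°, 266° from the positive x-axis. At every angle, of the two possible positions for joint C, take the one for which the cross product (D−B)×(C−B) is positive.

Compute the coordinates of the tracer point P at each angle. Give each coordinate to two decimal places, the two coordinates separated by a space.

A=(0,0), D=(4.00,0)
θ=39°: B = A + 2.00·(cos39°, sin39°) = (1.5543, 1.2586)
θ=39°: |BD| = 2.7506
θ=39°: circle(B,4.00) ∩ circle(D,5.00): a=-0.2607, h=3.9915
θ=39°:   candidates: C₊=(3.1489,4.9270) cross=10.979; C₋=(-0.5040,-2.1711) cross=-10.979
θ=39°:   branch + wants cross > 0 → take C=(3.1489,4.9270) (cross=10.979)
θ=39°: ex = (C−B)/|BC| = (0.3987,0.9171); ey = (-0.9171,0.3987)
θ=39°: P = B + 2.26·ex + 1.90·ey = (0.7128,4.0887)
θ=47°: B = A + 2.00·(cos47°, sin47°) = (1.3640, 1.4627)
θ=47°: |BD| = 3.0146
θ=47°: circle(B,4.00) ∩ circle(D,5.00): a=0.0146, h=4.0000
θ=47°:   candidates: C₊=(3.3176,4.9532) cross=12.058; C₋=(-0.5640,-2.0420) cross=-12.058
θ=47°:   branch + wants cross > 0 → take C=(3.3176,4.9532) (cross=12.058)
θ=47°: ex = (C−B)/|BC| = (0.4884,0.8726); ey = (-0.8726,0.4884)
θ=47°: P = B + 2.26·ex + 1.90·ey = (0.8098,4.3628)
θ=216°: B = A + 2.00·(cos216°, sin216°) = (-1.6180, -1.1756)
θ=216°: |BD| = 5.7397
θ=216°: circle(B,4.00) ∩ circle(D,5.00): a=2.0858, h=3.4131
θ=216°:   candidates: C₊=(-0.2755,2.5924) cross=19.590; C₋=(1.1226,-4.0891) cross=-19.590
θ=216°:   branch + wants cross > 0 → take C=(-0.2755,2.5924) (cross=19.590)
θ=216°: ex = (C−B)/|BC| = (0.3356,0.9420); ey = (-0.9420,0.3356)
θ=216°: P = B + 2.26·ex + 1.90·ey = (-2.6493,1.5910)
θ=266°: B = A + 2.00·(cos266°, sin266°) = (-0.1395, -1.9951)
θ=266°: |BD| = 4.5952
θ=266°: circle(B,4.00) ∩ circle(D,5.00): a=1.3183, h=3.7765
θ=266°:   candidates: C₊=(-0.5916,1.9792) cross=17.354; C₋=(2.6877,-4.8247) cross=-17.354
θ=266°:   branch + wants cross > 0 → take C=(-0.5916,1.9792) (cross=17.354)
θ=266°: ex = (C−B)/|BC| = (-0.1130,0.9936); ey = (-0.9936,-0.1130)
θ=266°: P = B + 2.26·ex + 1.90·ey = (-2.2828,0.0357)

θ=39°: 0.71 4.09
θ=47°: 0.81 4.36
θ=216°: -2.65 1.59
θ=266°: -2.28 0.04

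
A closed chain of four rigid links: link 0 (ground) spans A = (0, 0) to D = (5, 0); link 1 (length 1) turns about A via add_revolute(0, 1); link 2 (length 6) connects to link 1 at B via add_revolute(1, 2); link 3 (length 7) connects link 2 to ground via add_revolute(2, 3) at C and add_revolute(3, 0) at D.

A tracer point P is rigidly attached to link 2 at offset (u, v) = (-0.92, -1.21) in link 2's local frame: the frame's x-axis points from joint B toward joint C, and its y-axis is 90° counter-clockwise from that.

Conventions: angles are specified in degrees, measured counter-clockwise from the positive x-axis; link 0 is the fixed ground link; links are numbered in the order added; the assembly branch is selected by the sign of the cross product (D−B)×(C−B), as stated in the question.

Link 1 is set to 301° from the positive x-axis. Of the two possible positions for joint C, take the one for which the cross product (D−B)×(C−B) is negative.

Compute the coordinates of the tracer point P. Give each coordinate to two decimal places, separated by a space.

A=(0,0), D=(5.00,0)
B = A + 1.00·(cos301°, sin301°) = (0.5150, -0.8572)
|BD| = 4.5661
circle(B,6.00) ∩ circle(D,7.00): a=0.8595, h=5.9381
  candidates: C₊=(0.2446,5.1367) cross=27.114; C₋=(2.4740,-6.5284) cross=-27.114
  branch - wants cross < 0 → take C=(2.4740,-6.5284) (cross=-27.114)
ex = (C−B)/|BC| = (0.3265,-0.9452); ey = (0.9452,0.3265)
P = B + -0.92·ex + -1.21·ey = (-0.9290,-0.3826)

-0.93 -0.38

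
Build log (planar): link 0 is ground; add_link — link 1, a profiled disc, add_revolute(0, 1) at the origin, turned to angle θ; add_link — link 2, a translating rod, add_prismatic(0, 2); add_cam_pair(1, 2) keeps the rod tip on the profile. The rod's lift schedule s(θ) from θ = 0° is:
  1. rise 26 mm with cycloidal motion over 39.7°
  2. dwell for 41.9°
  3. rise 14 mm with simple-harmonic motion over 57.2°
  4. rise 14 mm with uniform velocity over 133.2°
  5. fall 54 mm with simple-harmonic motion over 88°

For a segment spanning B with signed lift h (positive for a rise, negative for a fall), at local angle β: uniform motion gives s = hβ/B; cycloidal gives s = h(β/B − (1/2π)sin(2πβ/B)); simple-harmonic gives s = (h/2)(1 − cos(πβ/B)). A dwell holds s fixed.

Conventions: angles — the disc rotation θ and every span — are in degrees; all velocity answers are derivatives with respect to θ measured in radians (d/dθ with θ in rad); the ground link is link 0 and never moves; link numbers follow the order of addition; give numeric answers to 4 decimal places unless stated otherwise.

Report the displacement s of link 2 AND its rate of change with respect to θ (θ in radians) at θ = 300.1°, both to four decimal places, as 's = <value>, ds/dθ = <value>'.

seg 1 [0°–39.7°] cycloidal, h=26: full span → s += 26 → s = 26.0000
seg 2 [39.7°–81.6°] dwell: s stays 26.0000
seg 3 [81.6°–138.8°] simple-harmonic, h=14: full span → s += 14 → s = 40.0000
seg 4 [138.8°–272°] uniform, h=14: full span → s += 14 → s = 54.0000
seg 5 [272°–360°] simple-harmonic, h=-54: θ=300.1° here. β=28.1, B=88. -54/2·(1 − cos(π·0.3193)) = -12.4839 → s = 41.5161
velocity in seg [272°–360°] (simple-harmonic), θ in radians: β = 28.1° = 0.4904 rad, B = 88° = 1.5359 rad; ds/dθ = (πh/(2B)) sin(πβ/B) = (π·(-54)/(2·1.5359)) sin(π·0.3193) = -46.566435 mm/rad

s = 41.5161, ds/dθ = -46.5664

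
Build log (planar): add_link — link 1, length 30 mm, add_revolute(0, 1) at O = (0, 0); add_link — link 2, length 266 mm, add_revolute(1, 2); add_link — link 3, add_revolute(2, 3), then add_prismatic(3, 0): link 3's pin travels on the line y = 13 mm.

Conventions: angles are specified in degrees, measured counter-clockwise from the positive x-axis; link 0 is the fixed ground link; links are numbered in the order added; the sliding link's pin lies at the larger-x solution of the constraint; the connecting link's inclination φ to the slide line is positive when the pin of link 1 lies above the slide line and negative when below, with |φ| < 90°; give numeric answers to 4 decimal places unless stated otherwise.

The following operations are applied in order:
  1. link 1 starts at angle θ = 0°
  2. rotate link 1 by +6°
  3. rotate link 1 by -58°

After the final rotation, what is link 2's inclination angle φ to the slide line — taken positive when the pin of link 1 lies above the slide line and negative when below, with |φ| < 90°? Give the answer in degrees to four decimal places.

geometry: r = 30 mm, L = 266 mm, e = 13 mm; θ starts at 0°
rotate link 1 by +6°: θ ← 0° +6° = 6°
rotate link 1 by -58°: θ ← 6° -58° = -52°
h = r sin θ − e = -23.640323 − 13 = -36.640323
sin φ = h / L = -36.640323 / 266 = -0.13774557
φ = arcsin(-0.13774557) = -7.917413°

-7.9174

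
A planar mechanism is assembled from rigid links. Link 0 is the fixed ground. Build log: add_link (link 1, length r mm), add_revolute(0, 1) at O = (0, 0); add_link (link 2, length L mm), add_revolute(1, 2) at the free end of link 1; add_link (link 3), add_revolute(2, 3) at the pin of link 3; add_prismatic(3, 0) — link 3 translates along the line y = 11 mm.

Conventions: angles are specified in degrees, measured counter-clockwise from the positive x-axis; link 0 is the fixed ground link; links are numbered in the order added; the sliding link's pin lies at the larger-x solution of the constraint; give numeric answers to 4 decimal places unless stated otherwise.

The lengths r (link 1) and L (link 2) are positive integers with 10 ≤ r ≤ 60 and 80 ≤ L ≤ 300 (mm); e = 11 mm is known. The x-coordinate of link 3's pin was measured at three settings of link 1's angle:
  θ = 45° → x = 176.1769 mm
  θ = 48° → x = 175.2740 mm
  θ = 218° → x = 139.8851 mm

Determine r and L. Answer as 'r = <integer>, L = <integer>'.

constraint per measurement: (x − r cos θ)² + (r sin θ − e)² = L²
subtracting the θ₁ and θ₂ equations cancels the r² and L² terms:
r = (x₁² − x₂²) / (2[(x₁cos θ₁ + e sin θ₁) − (x₂cos θ₂ + e sin θ₂)]) = 23.0004 → r = 23
L² = (x₁ − r cos θ₁)² + (r sin θ₁ − e)² = 25600.0136 → L = 160.0000 → L = 160
check at θ₃=218°: x = 139.8851 (printed 139.8851) ✓

r = 23, L = 160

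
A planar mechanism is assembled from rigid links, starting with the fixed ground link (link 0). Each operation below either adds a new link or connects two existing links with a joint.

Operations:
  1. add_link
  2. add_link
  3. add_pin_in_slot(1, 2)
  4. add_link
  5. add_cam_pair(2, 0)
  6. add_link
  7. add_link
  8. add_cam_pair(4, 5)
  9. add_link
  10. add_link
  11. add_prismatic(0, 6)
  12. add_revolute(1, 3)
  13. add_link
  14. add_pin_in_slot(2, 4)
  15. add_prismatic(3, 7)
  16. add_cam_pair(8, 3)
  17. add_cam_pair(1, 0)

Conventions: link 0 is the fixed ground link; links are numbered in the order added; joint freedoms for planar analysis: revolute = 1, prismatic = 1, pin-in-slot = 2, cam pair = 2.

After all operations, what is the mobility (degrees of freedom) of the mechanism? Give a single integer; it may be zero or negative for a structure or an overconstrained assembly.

(L,J1,J2)=(1,0,0); link0 fixed
link1: (2,0,0)
link2: (3,0,0)
PS 1-2 [J2]: (3,0,1)
link3: (4,0,1)
C 2-0 [J2]: (4,0,2)
link4: (5,0,2)
link5: (6,0,2)
C 4-5 [J2]: (6,0,3)
link6: (7,0,3)
link7: (8,0,3)
P 0-6 [J1]: (8,1,3)
R 1-3 [J1]: (8,2,3)
link8: (9,2,3)
PS 2-4 [J2]: (9,2,4)
P 3-7 [J1]: (9,3,4)
C 8-3 [J2]: (9,3,5)
C 1-0 [J2]: (9,3,6)
Grübler: 3·8 − 2·3 − 6 = 12

M = 12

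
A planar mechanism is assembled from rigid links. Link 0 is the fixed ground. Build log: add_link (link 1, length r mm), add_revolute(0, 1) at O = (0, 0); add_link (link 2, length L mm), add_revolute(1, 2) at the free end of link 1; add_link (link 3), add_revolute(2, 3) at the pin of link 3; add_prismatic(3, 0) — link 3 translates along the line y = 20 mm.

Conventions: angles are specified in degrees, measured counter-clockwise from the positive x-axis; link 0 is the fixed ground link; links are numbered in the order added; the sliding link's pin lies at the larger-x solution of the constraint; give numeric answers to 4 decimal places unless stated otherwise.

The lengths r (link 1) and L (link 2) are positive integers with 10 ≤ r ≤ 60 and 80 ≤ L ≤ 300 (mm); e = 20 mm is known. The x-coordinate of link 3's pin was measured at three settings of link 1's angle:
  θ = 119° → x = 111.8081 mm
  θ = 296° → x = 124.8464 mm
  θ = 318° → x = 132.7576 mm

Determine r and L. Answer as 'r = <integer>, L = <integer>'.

constraint per measurement: (x − r cos θ)² + (r sin θ − e)² = L²
subtracting the θ₁ and θ₂ equations cancels the r² and L² terms:
r = (x₁² − x₂²) / (2[(x₁cos θ₁ + e sin θ₁) − (x₂cos θ₂ + e sin θ₂)]) = 20.9999 → r = 21
L² = (x₁ − r cos θ₁)² + (r sin θ₁ − e)² = 14884.0077 → L = 122.0000 → L = 122
check at θ₃=318°: x = 132.7576 (printed 132.7576) ✓

r = 21, L = 122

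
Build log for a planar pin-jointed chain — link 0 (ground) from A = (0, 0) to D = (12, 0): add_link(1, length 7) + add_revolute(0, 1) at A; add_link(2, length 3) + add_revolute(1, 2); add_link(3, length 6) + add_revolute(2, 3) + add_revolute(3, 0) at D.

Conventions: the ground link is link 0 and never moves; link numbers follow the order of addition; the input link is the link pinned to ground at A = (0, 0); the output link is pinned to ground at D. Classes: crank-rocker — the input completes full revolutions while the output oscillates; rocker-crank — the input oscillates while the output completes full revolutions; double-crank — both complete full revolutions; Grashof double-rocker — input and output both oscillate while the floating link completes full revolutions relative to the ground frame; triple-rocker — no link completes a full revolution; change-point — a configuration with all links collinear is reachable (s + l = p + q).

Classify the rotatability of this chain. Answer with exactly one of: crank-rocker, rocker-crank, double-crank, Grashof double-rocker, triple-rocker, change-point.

lengths: ground=12, input=7, coupler=3, output=6
sorted: s=3 (shortest), l=12 (longest), p+q=13
s + l = 15 vs p + q = 13
s + l > p + q → non-Grashof → no link fully rotates → triple-rocker

triple-rocker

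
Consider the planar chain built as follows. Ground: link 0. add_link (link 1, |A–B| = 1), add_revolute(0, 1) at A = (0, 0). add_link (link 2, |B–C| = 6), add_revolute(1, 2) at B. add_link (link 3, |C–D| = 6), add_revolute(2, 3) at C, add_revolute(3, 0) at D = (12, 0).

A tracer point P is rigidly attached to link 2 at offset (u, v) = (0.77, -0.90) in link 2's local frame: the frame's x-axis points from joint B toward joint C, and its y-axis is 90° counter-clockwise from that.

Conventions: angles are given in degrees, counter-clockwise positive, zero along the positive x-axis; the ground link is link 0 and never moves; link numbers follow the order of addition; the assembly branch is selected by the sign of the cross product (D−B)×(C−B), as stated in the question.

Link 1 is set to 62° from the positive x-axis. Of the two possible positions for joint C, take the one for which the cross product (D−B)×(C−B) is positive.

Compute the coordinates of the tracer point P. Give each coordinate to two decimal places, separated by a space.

A=(0,0), D=(12.00,0)
B = A + 1.00·(cos62°, sin62°) = (0.4695, 0.8829)
|BD| = 11.5643
circle(B,6.00) ∩ circle(D,6.00): a=5.7821, h=1.6021
  candidates: C₊=(6.3571,2.0389) cross=18.528; C₋=(6.1124,-1.1560) cross=-18.528
  branch + wants cross > 0 → take C=(6.3571,2.0389) (cross=18.528)
ex = (C−B)/|BC| = (0.9813,0.1927); ey = (-0.1927,0.9813)
P = B + 0.77·ex + -0.90·ey = (1.3984,0.1482)

1.40 0.15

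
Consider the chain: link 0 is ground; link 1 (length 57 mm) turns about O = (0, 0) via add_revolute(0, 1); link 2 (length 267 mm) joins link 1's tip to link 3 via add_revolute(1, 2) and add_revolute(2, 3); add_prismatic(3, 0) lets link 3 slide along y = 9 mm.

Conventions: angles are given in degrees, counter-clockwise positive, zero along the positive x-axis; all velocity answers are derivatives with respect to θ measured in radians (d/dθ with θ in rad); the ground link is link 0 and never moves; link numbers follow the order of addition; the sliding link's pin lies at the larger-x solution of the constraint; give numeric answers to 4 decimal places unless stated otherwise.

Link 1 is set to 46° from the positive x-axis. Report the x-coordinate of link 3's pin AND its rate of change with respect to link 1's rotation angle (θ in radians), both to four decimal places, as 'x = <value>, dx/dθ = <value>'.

geometry: r = 57 mm, L = 267 mm, e = 9 mm
crank pin P = (r cos θ, r sin θ) = (39.595527, 41.002369)
h = r sin θ − e = 41.002369 − 9 = 32.002369
x = r cos θ + √(L² − h²) = 39.595527 + 265.075175 = 304.670702
dx/dθ = −r sin θ − h·r cos θ/√(L² − h²) (θ in radians; h = 32.002369) = -45.782713

x = 304.6707, dx/dθ = -45.7827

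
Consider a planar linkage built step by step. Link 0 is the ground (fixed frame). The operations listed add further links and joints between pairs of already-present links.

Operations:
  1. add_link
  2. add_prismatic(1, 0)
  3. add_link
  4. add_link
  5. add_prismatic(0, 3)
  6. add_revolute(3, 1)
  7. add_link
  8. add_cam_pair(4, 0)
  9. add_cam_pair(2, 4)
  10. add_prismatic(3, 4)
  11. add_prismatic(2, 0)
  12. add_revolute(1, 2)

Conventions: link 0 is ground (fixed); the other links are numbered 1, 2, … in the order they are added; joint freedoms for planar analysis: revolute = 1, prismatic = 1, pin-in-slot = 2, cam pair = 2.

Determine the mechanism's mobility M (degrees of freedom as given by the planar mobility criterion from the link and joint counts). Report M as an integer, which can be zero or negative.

L=1 J1=0 J2=0
add link → L=2 J1=0 J2=0
P@1,0 dof=1 J1 → L=2 J1=1 J2=0
add link → L=3 J1=1 J2=0
add link → L=4 J1=1 J2=0
P@0,3 dof=1 J1 → L=4 J1=2 J2=0
R@3,1 dof=1 J1 → L=4 J1=3 J2=0
add link → L=5 J1=3 J2=0
C@4,0 dof=2 J2 → L=5 J1=3 J2=1
C@2,4 dof=2 J2 → L=5 J1=3 J2=2
P@3,4 dof=1 J1 → L=5 J1=4 J2=2
P@2,0 dof=1 J1 → L=5 J1=5 J2=2
R@1,2 dof=1 J1 → L=5 J1=6 J2=2
M=3(L−1)−2J1−J2=3·4−2·6−2=-2

M = -2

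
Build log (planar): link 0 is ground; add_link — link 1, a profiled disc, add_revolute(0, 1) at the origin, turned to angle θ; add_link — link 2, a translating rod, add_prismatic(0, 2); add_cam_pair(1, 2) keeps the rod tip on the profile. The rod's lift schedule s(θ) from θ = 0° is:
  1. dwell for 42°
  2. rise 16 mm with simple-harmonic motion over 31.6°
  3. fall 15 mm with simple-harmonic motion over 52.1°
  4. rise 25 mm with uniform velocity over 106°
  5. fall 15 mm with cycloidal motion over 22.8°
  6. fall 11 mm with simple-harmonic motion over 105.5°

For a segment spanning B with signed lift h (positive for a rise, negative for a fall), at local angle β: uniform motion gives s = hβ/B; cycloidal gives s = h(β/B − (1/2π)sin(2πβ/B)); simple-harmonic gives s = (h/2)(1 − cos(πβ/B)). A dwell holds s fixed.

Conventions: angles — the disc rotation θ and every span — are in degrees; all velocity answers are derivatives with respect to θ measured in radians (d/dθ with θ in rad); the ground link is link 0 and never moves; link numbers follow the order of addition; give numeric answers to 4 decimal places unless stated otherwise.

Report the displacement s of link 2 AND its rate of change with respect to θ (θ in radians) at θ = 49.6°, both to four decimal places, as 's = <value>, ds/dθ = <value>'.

seg 1 [0°–42°] dwell: s stays 0.0000
seg 2 [42°–73.6°] simple-harmonic, h=16: θ=49.6° here. β=7.6, B=31.6. 16/2·(1 − cos(π·0.2405)) = 2.1770 → s = 2.1770
velocity in seg [42°–73.6°] (simple-harmonic), θ in radians: β = 7.6° = 0.1326 rad, B = 31.6° = 0.5515 rad; ds/dθ = (πh/(2B)) sin(πβ/B) = (π·16/(2·0.5515)) sin(π·0.2405) = 31.247353 mm/rad

s = 2.1770, ds/dθ = 31.2474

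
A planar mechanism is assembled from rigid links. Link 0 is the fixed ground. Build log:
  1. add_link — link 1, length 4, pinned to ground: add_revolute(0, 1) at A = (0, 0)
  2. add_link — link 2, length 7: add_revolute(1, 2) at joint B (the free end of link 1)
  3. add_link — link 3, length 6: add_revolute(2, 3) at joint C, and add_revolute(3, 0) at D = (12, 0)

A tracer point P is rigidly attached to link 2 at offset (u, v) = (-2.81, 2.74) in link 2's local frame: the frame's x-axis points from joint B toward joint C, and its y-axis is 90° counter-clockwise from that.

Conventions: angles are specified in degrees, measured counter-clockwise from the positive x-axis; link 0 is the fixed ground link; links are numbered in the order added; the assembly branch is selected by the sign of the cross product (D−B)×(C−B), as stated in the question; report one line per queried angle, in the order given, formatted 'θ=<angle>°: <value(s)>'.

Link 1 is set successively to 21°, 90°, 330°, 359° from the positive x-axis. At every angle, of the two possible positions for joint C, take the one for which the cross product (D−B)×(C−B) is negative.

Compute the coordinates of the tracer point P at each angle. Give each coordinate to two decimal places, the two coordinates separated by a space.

A=(0,0), D=(12.00,0)
θ=21°: B = A + 4.00·(cos21°, sin21°) = (3.7343, 1.4335)
θ=21°: |BD| = 8.3891
θ=21°: circle(B,7.00) ∩ circle(D,6.00): a=4.9693, h=4.9301
θ=21°:   candidates: C₊=(9.4730,5.4419) cross=41.359; C₋=(7.7882,-4.2732) cross=-41.359
θ=21°:   branch - wants cross < 0 → take C=(7.7882,-4.2732) (cross=-41.359)
θ=21°: ex = (C−B)/|BC| = (0.5791,-0.8152); ey = (0.8152,0.5791)
θ=21°: P = B + -2.81·ex + 2.74·ey = (4.3408,5.3111)
θ=90°: B = A + 4.00·(cos90°, sin90°) = (0.0000, 4.0000)
θ=90°: |BD| = 12.6491
θ=90°: circle(B,7.00) ∩ circle(D,6.00): a=6.8384, h=1.4953
θ=90°:   candidates: C₊=(6.9604,3.2561) cross=18.914; C₋=(6.0146,0.4189) cross=-18.914
θ=90°:   branch - wants cross < 0 → take C=(6.0146,0.4189) (cross=-18.914)
θ=90°: ex = (C−B)/|BC| = (0.8592,-0.5116); ey = (0.5116,0.8592)
θ=90°: P = B + -2.81·ex + 2.74·ey = (-1.0127,7.7918)
θ=330°: B = A + 4.00·(cos330°, sin330°) = (3.4641, -2.0000)
θ=330°: |BD| = 8.7671
θ=330°: circle(B,7.00) ∩ circle(D,6.00): a=5.1249, h=4.7681
θ=330°:   candidates: C₊=(7.3662,3.8115) cross=41.802; C₋=(9.5416,-5.4733) cross=-41.802
θ=330°:   branch - wants cross < 0 → take C=(9.5416,-5.4733) (cross=-41.802)
θ=330°: ex = (C−B)/|BC| = (0.8682,-0.4962); ey = (0.4962,0.8682)
θ=330°: P = B + -2.81·ex + 2.74·ey = (2.3839,1.7732)
θ=359°: B = A + 4.00·(cos359°, sin359°) = (3.9994, -0.0698)
θ=359°: |BD| = 8.0009
θ=359°: circle(B,7.00) ∩ circle(D,6.00): a=4.8129, h=5.0829
θ=359°:   candidates: C₊=(8.7677,5.0549) cross=40.668; C₋=(8.8564,-5.1106) cross=-40.668
θ=359°:   branch - wants cross < 0 → take C=(8.8564,-5.1106) (cross=-40.668)
θ=359°: ex = (C−B)/|BC| = (0.6939,-0.7201); ey = (0.7201,0.6939)
θ=359°: P = B + -2.81·ex + 2.74·ey = (4.0227,3.8549)

θ=21°: 4.34 5.31
θ=90°: -1.01 7.79
θ=330°: 2.38 1.77
θ=359°: 4.02 3.85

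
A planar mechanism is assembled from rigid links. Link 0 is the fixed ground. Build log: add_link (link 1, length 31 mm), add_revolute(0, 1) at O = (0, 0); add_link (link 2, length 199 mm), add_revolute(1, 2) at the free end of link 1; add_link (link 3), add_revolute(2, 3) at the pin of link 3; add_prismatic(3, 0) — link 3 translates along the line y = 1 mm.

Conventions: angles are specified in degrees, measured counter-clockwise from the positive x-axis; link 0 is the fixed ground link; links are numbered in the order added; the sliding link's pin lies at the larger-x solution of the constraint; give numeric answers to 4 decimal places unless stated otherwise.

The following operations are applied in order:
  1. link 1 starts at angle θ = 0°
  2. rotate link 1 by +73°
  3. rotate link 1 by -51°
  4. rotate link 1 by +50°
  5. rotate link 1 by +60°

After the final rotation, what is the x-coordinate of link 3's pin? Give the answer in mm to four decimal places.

geometry: r = 31 mm, L = 199 mm, e = 1 mm; θ starts at 0°
rotate link 1 by +73°: θ ← 0° +73° = 73°
rotate link 1 by -51°: θ ← 73° -51° = 22°
rotate link 1 by +50°: θ ← 22° +50° = 72°
rotate link 1 by +60°: θ ← 72° +60° = 132°
crank pin P = (r cos θ, r sin θ) = (-20.743049, 23.037490)
h = r sin θ − e = 23.037490 − 1 = 22.037490
x = r cos θ + √(L² − h²) = -20.743049 + 197.776007 = 177.032958

177.0330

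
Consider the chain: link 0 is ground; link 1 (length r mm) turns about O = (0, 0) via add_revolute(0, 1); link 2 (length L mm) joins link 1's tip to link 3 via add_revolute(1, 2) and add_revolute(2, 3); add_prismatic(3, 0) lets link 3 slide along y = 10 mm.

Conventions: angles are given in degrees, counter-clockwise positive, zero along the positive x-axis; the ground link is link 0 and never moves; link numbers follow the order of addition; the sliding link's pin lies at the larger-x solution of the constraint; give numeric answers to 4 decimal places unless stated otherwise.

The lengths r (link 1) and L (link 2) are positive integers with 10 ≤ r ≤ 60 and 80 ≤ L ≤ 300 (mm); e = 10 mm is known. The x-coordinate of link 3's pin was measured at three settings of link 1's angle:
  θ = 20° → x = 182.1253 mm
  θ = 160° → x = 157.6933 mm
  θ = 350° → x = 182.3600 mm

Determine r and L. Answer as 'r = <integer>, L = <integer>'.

constraint per measurement: (x − r cos θ)² + (r sin θ − e)² = L²
subtracting the θ₁ and θ₂ equations cancels the r² and L² terms:
r = (x₁² − x₂²) / (2[(x₁cos θ₁ + e sin θ₁) − (x₂cos θ₂ + e sin θ₂)]) = 13.0000 → r = 13
L² = (x₁ − r cos θ₁)² + (r sin θ₁ − e)² = 28900.0129 → L = 170.0000 → L = 170
check at θ₃=350°: x = 182.3600 (printed 182.3600) ✓

r = 13, L = 170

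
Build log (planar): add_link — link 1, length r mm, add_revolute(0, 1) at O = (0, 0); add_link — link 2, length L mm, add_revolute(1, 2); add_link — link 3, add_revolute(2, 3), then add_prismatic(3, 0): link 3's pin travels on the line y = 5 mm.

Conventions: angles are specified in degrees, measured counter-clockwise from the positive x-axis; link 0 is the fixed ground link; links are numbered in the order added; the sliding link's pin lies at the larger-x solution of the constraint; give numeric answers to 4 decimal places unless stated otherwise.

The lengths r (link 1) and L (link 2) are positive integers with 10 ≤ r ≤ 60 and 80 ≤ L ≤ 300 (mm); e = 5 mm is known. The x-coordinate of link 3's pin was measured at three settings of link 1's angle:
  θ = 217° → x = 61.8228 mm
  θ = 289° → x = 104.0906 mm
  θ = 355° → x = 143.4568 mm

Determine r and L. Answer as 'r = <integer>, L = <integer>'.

constraint per measurement: (x − r cos θ)² + (r sin θ − e)² = L²
subtracting the θ₁ and θ₂ equations cancels the r² and L² terms:
r = (x₁² − x₂²) / (2[(x₁cos θ₁ + e sin θ₁) − (x₂cos θ₂ + e sin θ₂)]) = 43.0001 → r = 43
L² = (x₁ − r cos θ₁)² + (r sin θ₁ − e)² = 10200.9930 → L = 101.0000 → L = 101
check at θ₃=355°: x = 143.4568 (printed 143.4568) ✓

r = 43, L = 101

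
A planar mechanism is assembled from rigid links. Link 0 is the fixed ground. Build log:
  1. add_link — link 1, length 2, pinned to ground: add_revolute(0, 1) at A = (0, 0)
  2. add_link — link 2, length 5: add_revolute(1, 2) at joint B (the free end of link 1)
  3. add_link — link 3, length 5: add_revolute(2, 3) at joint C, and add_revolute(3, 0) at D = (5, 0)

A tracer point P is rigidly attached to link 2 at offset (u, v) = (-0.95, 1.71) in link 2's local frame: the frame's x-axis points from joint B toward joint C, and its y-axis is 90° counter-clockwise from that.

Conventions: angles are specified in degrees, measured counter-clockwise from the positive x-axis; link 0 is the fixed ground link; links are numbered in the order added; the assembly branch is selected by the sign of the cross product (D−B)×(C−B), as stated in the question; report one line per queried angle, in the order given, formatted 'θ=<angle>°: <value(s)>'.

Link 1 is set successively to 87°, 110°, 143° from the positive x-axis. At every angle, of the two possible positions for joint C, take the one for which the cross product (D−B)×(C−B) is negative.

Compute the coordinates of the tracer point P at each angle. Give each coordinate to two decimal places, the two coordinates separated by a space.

A=(0,0), D=(5.00,0)
θ=87°: B = A + 2.00·(cos87°, sin87°) = (0.1047, 1.9973)
θ=87°: |BD| = 5.2871
θ=87°: circle(B,5.00) ∩ circle(D,5.00): a=2.6435, h=4.2440
θ=87°:   candidates: C₊=(4.1556,4.9282) cross=22.438; C₋=(0.9491,-2.9309) cross=-22.438
θ=87°:   branch - wants cross < 0 → take C=(0.9491,-2.9309) (cross=-22.438)
θ=87°: ex = (C−B)/|BC| = (0.1689,-0.9856); ey = (0.9856,0.1689)
θ=87°: P = B + -0.95·ex + 1.71·ey = (1.6297,3.2224)
θ=110°: B = A + 2.00·(cos110°, sin110°) = (-0.6840, 1.8794)
θ=110°: |BD| = 5.9867
θ=110°: circle(B,5.00) ∩ circle(D,5.00): a=2.9933, h=4.0050
θ=110°:   candidates: C₊=(3.4153,4.7422) cross=23.977; C₋=(0.9007,-2.8628) cross=-23.977
θ=110°:   branch - wants cross < 0 → take C=(0.9007,-2.8628) (cross=-23.977)
θ=110°: ex = (C−B)/|BC| = (0.3169,-0.9484); ey = (0.9484,0.3169)
θ=110°: P = B + -0.95·ex + 1.71·ey = (0.6367,3.3224)
θ=143°: B = A + 2.00·(cos143°, sin143°) = (-1.5973, 1.2036)
θ=143°: |BD| = 6.7062
θ=143°: circle(B,5.00) ∩ circle(D,5.00): a=3.3531, h=3.7090
θ=143°:   candidates: C₊=(2.3671,4.2506) cross=24.873; C₋=(1.0357,-3.0470) cross=-24.873
θ=143°:   branch - wants cross < 0 → take C=(1.0357,-3.0470) (cross=-24.873)
θ=143°: ex = (C−B)/|BC| = (0.5266,-0.8501); ey = (0.8501,0.5266)
θ=143°: P = B + -0.95·ex + 1.71·ey = (-0.6438,2.9117)

θ=87°: 1.63 3.22
θ=110°: 0.64 3.32
θ=143°: -0.64 2.91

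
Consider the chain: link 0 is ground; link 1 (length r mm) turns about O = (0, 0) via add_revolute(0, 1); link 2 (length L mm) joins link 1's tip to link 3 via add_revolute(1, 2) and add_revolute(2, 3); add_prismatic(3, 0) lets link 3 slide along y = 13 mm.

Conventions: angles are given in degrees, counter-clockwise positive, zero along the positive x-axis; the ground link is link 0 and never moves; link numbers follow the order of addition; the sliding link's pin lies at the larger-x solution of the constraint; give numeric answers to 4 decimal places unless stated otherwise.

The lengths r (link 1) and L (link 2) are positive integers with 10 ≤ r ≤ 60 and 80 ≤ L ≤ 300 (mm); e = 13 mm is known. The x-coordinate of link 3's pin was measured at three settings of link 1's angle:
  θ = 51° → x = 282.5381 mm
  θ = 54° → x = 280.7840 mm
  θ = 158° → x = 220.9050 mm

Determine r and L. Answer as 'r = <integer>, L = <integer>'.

constraint per measurement: (x − r cos θ)² + (r sin θ − e)² = L²
subtracting the θ₁ and θ₂ equations cancels the r² and L² terms:
r = (x₁² − x₂²) / (2[(x₁cos θ₁ + e sin θ₁) − (x₂cos θ₂ + e sin θ₂)]) = 39.9986 → r = 40
L² = (x₁ − r cos θ₁)² + (r sin θ₁ − e)² = 66563.9871 → L = 258.0000 → L = 258
check at θ₃=158°: x = 220.9050 (printed 220.9050) ✓

r = 40, L = 258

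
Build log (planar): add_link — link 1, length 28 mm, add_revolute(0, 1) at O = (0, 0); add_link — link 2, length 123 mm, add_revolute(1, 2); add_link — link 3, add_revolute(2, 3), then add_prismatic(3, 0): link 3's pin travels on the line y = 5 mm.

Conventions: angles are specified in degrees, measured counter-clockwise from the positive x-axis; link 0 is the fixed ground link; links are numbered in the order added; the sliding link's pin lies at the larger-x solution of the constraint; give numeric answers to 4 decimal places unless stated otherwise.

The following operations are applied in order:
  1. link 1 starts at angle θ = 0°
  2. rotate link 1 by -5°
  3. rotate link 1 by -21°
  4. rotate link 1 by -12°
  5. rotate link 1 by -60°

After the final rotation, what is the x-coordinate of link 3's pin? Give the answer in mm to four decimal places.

geometry: r = 28 mm, L = 123 mm, e = 5 mm; θ starts at 0°
rotate link 1 by -5°: θ ← 0° -5° = -5°
rotate link 1 by -21°: θ ← -5° -21° = -26°
rotate link 1 by -12°: θ ← -26° -12° = -38°
rotate link 1 by -60°: θ ← -38° -60° = -98°
crank pin P = (r cos θ, r sin θ) = (-3.896847, -27.727506)
h = r sin θ − e = -27.727506 − 5 = -32.727506
x = r cos θ + √(L² − h²) = -3.896847 + 118.566059 = 114.669212

114.6692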